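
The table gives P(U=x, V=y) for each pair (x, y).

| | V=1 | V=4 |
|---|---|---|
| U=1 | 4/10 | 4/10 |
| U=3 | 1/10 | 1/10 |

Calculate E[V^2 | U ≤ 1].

17/2

P(U ≤ 1) = 4/5.
Summing V^2·P(U=x,V=y) over the conditioning event gives 34/5.
E[V^2 | U ≤ 1] = (34/5) / (4/5) = 17/2.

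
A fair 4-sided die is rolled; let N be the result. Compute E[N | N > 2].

7/2

Given N > 2, N is equally likely to be any of {3, 4}.
E[N | N > 2] = (3 + 4) / 2 = 7/2.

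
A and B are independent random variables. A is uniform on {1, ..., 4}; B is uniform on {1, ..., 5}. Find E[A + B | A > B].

5

Outcomes with A > B: (2,1), (3,1), (3,2), (4,1), (4,2), (4,3), each with probability 1/20.
E[A + B | A > B] = (3 + 4 + 5 + 5 + 6 + 7) / 6 = 5.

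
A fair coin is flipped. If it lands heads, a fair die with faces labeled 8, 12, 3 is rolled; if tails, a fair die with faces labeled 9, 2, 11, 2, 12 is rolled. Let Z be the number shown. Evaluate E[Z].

E[Z | heads] = (8+12+3)/3 = 23/3.
E[Z | tails] = (9+2+11+2+12)/5 = 36/5.
By the law of total expectation,
E[Z] = (1/2)·(23/3) + (1/2)·(36/5) = 223/30.

223/30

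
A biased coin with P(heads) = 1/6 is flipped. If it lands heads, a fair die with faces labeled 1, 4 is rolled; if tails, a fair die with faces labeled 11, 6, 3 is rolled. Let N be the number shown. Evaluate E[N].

215/36

E[N | heads] = (1+4)/2 = 5/2.
E[N | tails] = (11+6+3)/3 = 20/3.
E[N] = (1/6)·(5/2) + (5/6)·(20/3) = 215/36.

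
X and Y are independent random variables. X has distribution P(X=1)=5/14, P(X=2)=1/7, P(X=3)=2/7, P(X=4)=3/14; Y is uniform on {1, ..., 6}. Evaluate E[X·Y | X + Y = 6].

P(X + Y = 6) = 1/6.
Summing XY·P(x,y) over outcomes with X + Y = 6 gives 101/84.
E[X·Y | X + Y = 6] = (101/84) / (1/6) = 101/14.

101/14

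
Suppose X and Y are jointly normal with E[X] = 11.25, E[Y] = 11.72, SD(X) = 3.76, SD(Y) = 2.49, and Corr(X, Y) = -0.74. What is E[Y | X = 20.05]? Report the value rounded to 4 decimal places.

7.4075

The regression of Y on X has slope ρ·σ_Y/σ_X and passes through (μ_X, μ_Y).
E[Y | X=20.05] = 11.72 + (-0.74)·(2.49/3.76)·(20.05 − (11.25)) = 11.72 + (-0.490053)·(8.8) = 7.4075.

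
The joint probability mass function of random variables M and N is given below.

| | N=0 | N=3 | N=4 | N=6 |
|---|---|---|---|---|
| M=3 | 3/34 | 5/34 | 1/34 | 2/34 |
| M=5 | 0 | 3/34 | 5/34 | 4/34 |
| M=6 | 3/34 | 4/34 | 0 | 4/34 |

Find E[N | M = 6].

P(M = 6) = 11/34.
Σ N·P over the event = 0·(3/34) + 3·(4/34) + 6·(4/34) = 18/17.
E[N | M = 6] = (18/17) / (11/34) = 36/11.

36/11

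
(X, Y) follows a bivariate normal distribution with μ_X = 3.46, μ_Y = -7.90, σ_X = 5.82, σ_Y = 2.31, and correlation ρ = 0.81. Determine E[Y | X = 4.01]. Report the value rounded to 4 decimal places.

The regression of Y on X has slope ρ·σ_Y/σ_X and passes through (μ_X, μ_Y).
E[Y | X=4.01] = -7.90 + (0.81)·(2.31/5.82)·(4.01 − (3.46)) = -7.90 + (0.32149)·(0.55) = -7.7232.

-7.7232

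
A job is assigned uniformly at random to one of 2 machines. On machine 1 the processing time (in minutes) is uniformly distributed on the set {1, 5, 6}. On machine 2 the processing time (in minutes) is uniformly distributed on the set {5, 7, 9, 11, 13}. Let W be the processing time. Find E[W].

E[W | machine 1] = (1+5+6)/3 = 4.
E[W | machine 2] = (5+7+9+11+13)/5 = 9.
By the law of total expectation,
E[W] = (1/2)·(4) + (1/2)·(9) = 13/2.

13/2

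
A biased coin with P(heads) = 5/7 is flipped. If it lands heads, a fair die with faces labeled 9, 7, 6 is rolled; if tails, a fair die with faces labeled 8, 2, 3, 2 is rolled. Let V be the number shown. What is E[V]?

E[V | heads] = (9+7+6)/3 = 22/3.
E[V | tails] = (8+2+3+2)/4 = 15/4.
E[V] = (5/7)·(22/3) + (2/7)·(15/4) = 265/42.

265/42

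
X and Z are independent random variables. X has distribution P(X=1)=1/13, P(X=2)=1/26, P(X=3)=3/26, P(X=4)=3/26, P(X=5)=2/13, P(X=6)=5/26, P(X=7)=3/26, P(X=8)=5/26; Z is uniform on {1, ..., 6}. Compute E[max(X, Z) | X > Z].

P(X > Z) = 35/52.
Summing max(X,Z)·P(x,y) over outcomes with X > Z gives 163/39.
E[max(X, Z) | X > Z] = (163/39) / (35/52) = 652/105.

652/105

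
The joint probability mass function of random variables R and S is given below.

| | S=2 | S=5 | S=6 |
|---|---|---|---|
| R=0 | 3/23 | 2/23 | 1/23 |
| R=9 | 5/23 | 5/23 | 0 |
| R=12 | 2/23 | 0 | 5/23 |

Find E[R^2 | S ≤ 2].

693/10

P(S ≤ 2) = 10/23.
Σ R^2·P over the event = 0·(3/23) + 81·(5/23) + 144·(2/23) = 693/23.
E[R^2 | S ≤ 2] = (693/23) / (10/23) = 693/10.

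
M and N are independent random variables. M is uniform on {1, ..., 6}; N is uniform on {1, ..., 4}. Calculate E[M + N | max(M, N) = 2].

Outcomes with max(M, N) = 2: (1,2), (2,1), (2,2), each with probability 1/24.
E[M + N | max(M, N) = 2] = (3 + 3 + 4) / 3 = 10/3.

10/3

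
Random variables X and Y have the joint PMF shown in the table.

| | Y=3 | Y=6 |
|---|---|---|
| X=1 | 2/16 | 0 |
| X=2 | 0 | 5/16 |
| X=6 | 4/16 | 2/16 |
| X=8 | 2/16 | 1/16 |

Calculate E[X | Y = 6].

P(Y = 6) = 1/2.
Σ X·P over the event = 2·(5/16) + 6·(2/16) + 8·(1/16) = 15/8.
E[X | Y = 6] = (15/8) / (1/2) = 15/4.

15/4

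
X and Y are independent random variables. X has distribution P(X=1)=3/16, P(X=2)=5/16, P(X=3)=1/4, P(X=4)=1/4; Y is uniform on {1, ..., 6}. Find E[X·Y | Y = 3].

123/16

P(Y = 3) = 1/6.
Summing XY·P(x,y) over outcomes with Y = 3 gives 41/32.
E[X·Y | Y = 3] = (41/32) / (1/6) = 123/16.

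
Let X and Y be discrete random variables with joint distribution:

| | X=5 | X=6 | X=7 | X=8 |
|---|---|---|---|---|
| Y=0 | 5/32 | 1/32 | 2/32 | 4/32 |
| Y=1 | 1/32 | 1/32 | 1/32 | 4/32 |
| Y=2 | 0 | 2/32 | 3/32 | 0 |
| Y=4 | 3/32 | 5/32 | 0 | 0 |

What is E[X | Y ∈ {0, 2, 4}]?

31/5

P(Y ∈ {0, 2, 4}) = 25/32.
Σ X·P over the event = 5·(5/32) + 5·(3/32) + 6·(1/32) + 6·(2/32) + 6·(5/32) + 7·(2/32) + 7·(3/32) + 8·(4/32) = 155/32.
E[X | Y ∈ {0, 2, 4}] = (155/32) / (25/32) = 31/5.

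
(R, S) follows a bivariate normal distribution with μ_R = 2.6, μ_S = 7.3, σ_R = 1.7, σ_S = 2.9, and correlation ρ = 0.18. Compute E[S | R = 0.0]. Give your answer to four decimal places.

6.5016

For a bivariate normal, E[S | R=x] = μ_S + ρ·(σ_S/σ_R)·(x − μ_R).
E[S | R=0.0] = 7.3 + (0.18)·(2.9/1.7)·(0.0 − (2.6)) = 7.3 + (0.30706)·(-2.6) = 6.5016.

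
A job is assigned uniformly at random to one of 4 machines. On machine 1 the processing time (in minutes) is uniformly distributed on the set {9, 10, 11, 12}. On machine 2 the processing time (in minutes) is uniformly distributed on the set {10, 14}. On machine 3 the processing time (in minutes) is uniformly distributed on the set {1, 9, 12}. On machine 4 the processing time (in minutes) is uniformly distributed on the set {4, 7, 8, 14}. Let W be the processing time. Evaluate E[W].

457/48

E[W | machine 1] = (9+10+11+12)/4 = 21/2.
E[W | machine 2] = (10+14)/2 = 12.
E[W | machine 3] = (1+9+12)/3 = 22/3.
E[W | machine 4] = (4+7+8+14)/4 = 33/4.
By the law of total expectation,
E[W] = (1/4)·(21/2) + (1/4)·(12) + (1/4)·(22/3) + (1/4)·(33/4) = 457/48.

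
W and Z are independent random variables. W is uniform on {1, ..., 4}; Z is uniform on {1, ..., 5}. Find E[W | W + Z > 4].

20/7

P(W + Z > 4) = 7/10.
Summing W·P(x,y) over outcomes with W + Z > 4 gives 2.
E[W | W + Z > 4] = (2) / (7/10) = 20/7.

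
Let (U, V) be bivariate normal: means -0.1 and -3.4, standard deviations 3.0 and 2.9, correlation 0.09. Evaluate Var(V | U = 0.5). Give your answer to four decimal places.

The conditional variance in a bivariate normal is σ_V²(1 − ρ²), independent of x.
Var(V | U=0.5) = (2.9)²·(1 − (0.09)²) = 8.41·0.9919 = 8.3419.

8.3419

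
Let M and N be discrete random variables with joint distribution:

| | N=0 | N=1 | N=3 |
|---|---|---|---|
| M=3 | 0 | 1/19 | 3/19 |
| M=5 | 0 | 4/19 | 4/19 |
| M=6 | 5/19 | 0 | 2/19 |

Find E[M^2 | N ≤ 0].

P(N ≤ 0) = 5/19.
Σ M^2·P over the event = 36·(5/19) = 180/19.
E[M^2 | N ≤ 0] = (180/19) / (5/19) = 36.

36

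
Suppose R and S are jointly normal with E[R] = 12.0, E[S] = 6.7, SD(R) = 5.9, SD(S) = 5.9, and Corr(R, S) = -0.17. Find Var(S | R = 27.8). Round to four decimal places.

The conditional variance in a bivariate normal is σ_S²(1 − ρ²), independent of x.
Var(S | R=27.8) = (5.9)²·(1 − (-0.17)²) = 34.81·0.9711 = 33.8040.

33.8040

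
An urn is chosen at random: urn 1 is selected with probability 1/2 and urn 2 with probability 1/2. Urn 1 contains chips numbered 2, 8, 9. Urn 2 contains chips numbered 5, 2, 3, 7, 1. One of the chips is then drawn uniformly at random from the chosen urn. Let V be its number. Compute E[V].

149/30

E[V | urn 1] = (2+8+9)/3 = 19/3.
E[V | urn 2] = (5+2+3+7+1)/5 = 18/5.
E[V] = (1/2)·(19/3) + (1/2)·(18/5) = 149/30.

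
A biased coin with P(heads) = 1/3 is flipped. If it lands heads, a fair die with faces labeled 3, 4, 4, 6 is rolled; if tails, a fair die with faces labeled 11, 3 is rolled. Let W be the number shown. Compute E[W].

73/12

E[W | heads] = (3+4+4+6)/4 = 17/4.
E[W | tails] = (11+3)/2 = 7.
E[W] = (1/3)·(17/4) + (2/3)·(7) = 73/12.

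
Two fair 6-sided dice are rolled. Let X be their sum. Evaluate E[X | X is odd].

P(X is odd) = 1/2.
Σ over the event: 3·1/18 + 5·1/9 + 7·1/6 + 9·1/9 + 11·1/18 = 7/2.
E[X | X is odd] = (7/2) / (1/2) = 7.

7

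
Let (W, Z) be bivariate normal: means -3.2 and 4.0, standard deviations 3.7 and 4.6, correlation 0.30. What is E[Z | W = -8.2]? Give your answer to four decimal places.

The regression of Z on W has slope ρ·σ_Z/σ_W and passes through (μ_W, μ_Z).
E[Z | W=-8.2] = 4.0 + (0.30)·(4.6/3.7)·(-8.2 − (-3.2)) = 4.0 + (0.372973)·(-5) = 2.1351.

2.1351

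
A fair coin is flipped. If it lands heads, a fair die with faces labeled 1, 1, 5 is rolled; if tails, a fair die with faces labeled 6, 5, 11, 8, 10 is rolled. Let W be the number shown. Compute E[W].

E[W | heads] = (1+1+5)/3 = 7/3.
E[W | tails] = (6+5+11+8+10)/5 = 8.
E[W] = (1/2)·(7/3) + (1/2)·(8) = 31/6.

31/6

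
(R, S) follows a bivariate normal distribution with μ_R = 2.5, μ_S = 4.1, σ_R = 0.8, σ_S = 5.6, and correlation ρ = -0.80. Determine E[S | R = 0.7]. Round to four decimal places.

14.1800

The regression of S on R has slope ρ·σ_S/σ_R and passes through (μ_R, μ_S).
E[S | R=0.7] = 4.1 + (-0.80)·(5.6/0.8)·(0.7 − (2.5)) = 4.1 + (-5.6)·(-1.8) = 14.1800.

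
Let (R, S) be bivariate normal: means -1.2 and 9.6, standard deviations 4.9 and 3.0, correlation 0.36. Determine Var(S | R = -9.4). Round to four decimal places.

7.8336

Var(S | R=x) = (1 − ρ²)·σ_S².
Var(S | R=-9.4) = (3.0)²·(1 − (0.36)²) = 9·0.8704 = 7.8336.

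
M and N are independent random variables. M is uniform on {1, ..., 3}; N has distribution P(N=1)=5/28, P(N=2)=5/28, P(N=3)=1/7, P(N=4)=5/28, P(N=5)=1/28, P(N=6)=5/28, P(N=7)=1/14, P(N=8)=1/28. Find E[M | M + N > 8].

P(M + N > 8) = 1/7.
Summing M·P(x,y) over outcomes with M + N > 8 gives 31/84.
E[M | M + N > 8] = (31/84) / (1/7) = 31/12.

31/12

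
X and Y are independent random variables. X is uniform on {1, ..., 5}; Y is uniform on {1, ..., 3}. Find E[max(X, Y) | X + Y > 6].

14/3

Outcomes with X + Y > 6: (4,3), (5,2), (5,3), each with probability 1/15.
E[max(X, Y) | X + Y > 6] = (4 + 5 + 5) / 3 = 14/3.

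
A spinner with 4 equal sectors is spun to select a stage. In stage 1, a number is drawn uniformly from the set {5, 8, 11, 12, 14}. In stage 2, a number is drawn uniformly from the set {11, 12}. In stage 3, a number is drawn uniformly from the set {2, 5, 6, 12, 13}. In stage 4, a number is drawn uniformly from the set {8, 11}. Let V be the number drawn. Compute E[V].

E[V | stage 1] = (5+8+11+12+14)/5 = 10.
E[V | stage 2] = (11+12)/2 = 23/2.
E[V | stage 3] = (2+5+6+12+13)/5 = 38/5.
E[V | stage 4] = (8+11)/2 = 19/2.
E[V] = (1/4)·(10) + (1/4)·(23/2) + (1/4)·(38/5) + (1/4)·(19/2) = 193/20.

193/20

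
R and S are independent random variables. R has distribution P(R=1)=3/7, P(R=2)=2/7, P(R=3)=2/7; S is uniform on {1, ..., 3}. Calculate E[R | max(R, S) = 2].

11/7

P(max(R, S) = 2) = 1/3.
Summing R·P(x,y) over outcomes with max(R, S) = 2 gives 11/21.
E[R | max(R, S) = 2] = (11/21) / (1/3) = 11/7.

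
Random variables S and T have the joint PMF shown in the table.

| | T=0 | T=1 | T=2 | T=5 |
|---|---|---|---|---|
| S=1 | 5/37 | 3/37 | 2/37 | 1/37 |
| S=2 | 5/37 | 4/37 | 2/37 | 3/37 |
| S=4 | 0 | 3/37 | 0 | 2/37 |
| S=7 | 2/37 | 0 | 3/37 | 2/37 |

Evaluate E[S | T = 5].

P(T = 5) = 8/37.
Σ S·P over the event = 1·(1/37) + 2·(3/37) + 4·(2/37) + 7·(2/37) = 29/37.
E[S | T = 5] = (29/37) / (8/37) = 29/8.

29/8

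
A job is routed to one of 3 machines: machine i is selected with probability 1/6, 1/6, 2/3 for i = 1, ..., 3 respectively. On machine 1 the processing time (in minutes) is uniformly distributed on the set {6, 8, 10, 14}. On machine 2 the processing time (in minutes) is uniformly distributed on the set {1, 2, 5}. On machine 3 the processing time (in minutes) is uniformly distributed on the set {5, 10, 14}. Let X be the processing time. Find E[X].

E[X | machine 1] = (6+8+10+14)/4 = 19/2.
E[X | machine 2] = (1+2+5)/3 = 8/3.
E[X | machine 3] = (5+10+14)/3 = 29/3.
By the law of total expectation,
E[X] = (1/6)·(19/2) + (1/6)·(8/3) + (2/3)·(29/3) = 305/36.

305/36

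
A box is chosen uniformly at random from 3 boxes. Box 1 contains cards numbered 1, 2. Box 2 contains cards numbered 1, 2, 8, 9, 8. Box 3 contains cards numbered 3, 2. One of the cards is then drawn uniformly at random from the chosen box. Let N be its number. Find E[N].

E[N | box 1] = (1+2)/2 = 3/2.
E[N | box 2] = (1+2+8+9+8)/5 = 28/5.
E[N | box 3] = (3+2)/2 = 5/2.
E[N] = (1/3)·(3/2) + (1/3)·(28/5) + (1/3)·(5/2) = 16/5.

16/5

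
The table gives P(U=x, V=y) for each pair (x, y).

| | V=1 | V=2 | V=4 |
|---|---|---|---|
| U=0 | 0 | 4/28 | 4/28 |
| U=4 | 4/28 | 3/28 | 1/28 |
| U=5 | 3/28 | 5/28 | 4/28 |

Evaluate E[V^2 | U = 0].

10

P(U = 0) = 2/7.
Σ V^2·P over the event = 4·(4/28) + 16·(4/28) = 20/7.
E[V^2 | U = 0] = (20/7) / (2/7) = 10.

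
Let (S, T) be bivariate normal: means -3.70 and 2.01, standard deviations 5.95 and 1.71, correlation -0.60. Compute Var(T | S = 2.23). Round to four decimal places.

1.8714

The conditional variance in a bivariate normal is σ_T²(1 − ρ²), independent of x.
Var(T | S=2.23) = (1.71)²·(1 − (-0.60)²) = 2.9241·0.64 = 1.8714.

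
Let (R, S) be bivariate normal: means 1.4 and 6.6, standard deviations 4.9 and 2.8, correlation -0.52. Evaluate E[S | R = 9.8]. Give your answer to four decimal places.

E[S | R=x] = μ_S + ρ(σ_S/σ_R)(x − μ_R) for jointly normal variables.
E[S | R=9.8] = 6.6 + (-0.52)·(2.8/4.9)·(9.8 − (1.4)) = 6.6 + (-0.29714)·(8.4) = 4.1040.

4.1040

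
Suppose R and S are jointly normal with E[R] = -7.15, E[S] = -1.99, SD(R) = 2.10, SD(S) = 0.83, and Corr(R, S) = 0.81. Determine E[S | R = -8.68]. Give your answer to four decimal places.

-2.4798

E[S | R=x] = μ_S + ρ(σ_S/σ_R)(x − μ_R) for jointly normal variables.
E[S | R=-8.68] = -1.99 + (0.81)·(0.83/2.10)·(-8.68 − (-7.15)) = -1.99 + (0.32014)·(-1.53) = -2.4798.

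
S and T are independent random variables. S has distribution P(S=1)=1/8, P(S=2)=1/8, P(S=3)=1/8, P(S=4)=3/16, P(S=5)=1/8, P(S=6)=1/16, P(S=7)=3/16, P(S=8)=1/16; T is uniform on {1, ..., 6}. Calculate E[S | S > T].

74/13

P(S > T) = 13/24.
Summing S·P(x,y) over outcomes with S > T gives 37/12.
E[S | S > T] = (37/12) / (13/24) = 74/13.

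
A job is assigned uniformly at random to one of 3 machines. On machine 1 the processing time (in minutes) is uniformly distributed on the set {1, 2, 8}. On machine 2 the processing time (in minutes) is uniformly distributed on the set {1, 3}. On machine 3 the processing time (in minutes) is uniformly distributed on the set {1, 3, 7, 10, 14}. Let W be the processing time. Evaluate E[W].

E[W | machine 1] = (1+2+8)/3 = 11/3.
E[W | machine 2] = (1+3)/2 = 2.
E[W | machine 3] = (1+3+7+10+14)/5 = 7.
By the law of total expectation,
E[W] = (1/3)·(11/3) + (1/3)·(2) + (1/3)·(7) = 38/9.

38/9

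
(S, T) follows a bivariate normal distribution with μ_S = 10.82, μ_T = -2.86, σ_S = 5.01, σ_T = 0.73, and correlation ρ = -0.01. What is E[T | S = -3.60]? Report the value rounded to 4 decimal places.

E[T | S=x] = μ_T + ρ(σ_T/σ_S)(x − μ_S) for jointly normal variables.
E[T | S=-3.60] = -2.86 + (-0.01)·(0.73/5.01)·(-3.60 − (10.82)) = -2.86 + (-0.0014571)·(-14.42) = -2.8390.

-2.8390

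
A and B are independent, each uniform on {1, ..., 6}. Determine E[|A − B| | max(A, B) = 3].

P(max(A, B) = 3) = 5/36.
Summing |A−B|·P(x,y) over outcomes with max(A, B) = 3 gives 1/6.
E[|A − B| | max(A, B) = 3] = (1/6) / (5/36) = 6/5.

6/5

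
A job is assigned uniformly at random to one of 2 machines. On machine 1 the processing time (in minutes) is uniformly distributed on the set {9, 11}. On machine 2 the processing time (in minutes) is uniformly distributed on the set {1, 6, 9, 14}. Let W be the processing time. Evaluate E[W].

35/4

E[W | machine 1] = (9+11)/2 = 10.
E[W | machine 2] = (1+6+9+14)/4 = 15/2.
E[W] = (1/2)·(10) + (1/2)·(15/2) = 35/4.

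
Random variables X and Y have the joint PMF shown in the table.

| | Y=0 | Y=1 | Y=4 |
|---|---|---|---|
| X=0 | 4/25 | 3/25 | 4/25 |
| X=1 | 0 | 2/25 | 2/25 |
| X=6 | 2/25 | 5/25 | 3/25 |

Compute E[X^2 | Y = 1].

P(Y = 1) = 2/5.
Σ X^2·P over the event = 0·(3/25) + 1·(2/25) + 36·(5/25) = 182/25.
E[X^2 | Y = 1] = (182/25) / (2/5) = 91/5.

91/5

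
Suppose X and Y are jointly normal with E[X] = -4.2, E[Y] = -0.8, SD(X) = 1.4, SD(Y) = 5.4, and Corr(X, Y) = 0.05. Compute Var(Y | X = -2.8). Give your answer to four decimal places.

For a bivariate normal, Var(Y | X=x) = σ_Y²(1 − ρ²).
Var(Y | X=-2.8) = (5.4)²·(1 − (0.05)²) = 29.16·0.9975 = 29.0871.

29.0871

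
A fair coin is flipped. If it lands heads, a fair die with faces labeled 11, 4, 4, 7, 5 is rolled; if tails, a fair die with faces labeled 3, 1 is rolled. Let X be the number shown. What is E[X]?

E[X | heads] = (11+4+4+7+5)/5 = 31/5.
E[X | tails] = (3+1)/2 = 2.
E[X] = (1/2)·(31/5) + (1/2)·(2) = 41/10.

41/10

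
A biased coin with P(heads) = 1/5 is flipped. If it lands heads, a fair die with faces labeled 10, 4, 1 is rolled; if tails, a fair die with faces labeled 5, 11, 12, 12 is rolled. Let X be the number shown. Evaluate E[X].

E[X | heads] = (10+4+1)/3 = 5.
E[X | tails] = (5+11+12+12)/4 = 10.
By the law of total expectation,
E[X] = (1/5)·(5) + (4/5)·(10) = 9.

9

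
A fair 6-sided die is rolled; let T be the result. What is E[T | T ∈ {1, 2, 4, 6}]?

P(T ∈ {1, 2, 4, 6}) = 2/3.
Σ over the event: 1·1/6 + 2·1/6 + 4·1/6 + 6·1/6 = 13/6.
E[T | T ∈ {1, 2, 4, 6}] = (13/6) / (2/3) = 13/4.

13/4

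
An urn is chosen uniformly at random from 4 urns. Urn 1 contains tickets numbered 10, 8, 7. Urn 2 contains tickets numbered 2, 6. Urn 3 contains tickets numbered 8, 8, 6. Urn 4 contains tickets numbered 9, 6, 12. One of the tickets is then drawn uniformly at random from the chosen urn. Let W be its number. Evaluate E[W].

43/6

E[W | urn 1] = (10+8+7)/3 = 25/3.
E[W | urn 2] = (2+6)/2 = 4.
E[W | urn 3] = (8+8+6)/3 = 22/3.
E[W | urn 4] = (9+6+12)/3 = 9.
E[W] = (1/4)·(25/3) + (1/4)·(4) + (1/4)·(22/3) + (1/4)·(9) = 43/6.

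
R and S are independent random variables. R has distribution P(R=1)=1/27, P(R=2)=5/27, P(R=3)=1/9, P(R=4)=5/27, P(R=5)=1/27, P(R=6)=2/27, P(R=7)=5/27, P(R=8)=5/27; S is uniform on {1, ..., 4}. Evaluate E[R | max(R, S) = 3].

38/15

P(max(R, S) = 3) = 5/36.
Summing R·P(x,y) over outcomes with max(R, S) = 3 gives 19/54.
E[R | max(R, S) = 3] = (19/54) / (5/36) = 38/15.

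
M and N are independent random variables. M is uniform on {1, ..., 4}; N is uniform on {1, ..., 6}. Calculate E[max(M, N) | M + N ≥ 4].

89/21

P(M + N ≥ 4) = 7/8.
Summing max(M,N)·P(x,y) over outcomes with M + N ≥ 4 gives 89/24.
E[max(M, N) | M + N ≥ 4] = (89/24) / (7/8) = 89/21.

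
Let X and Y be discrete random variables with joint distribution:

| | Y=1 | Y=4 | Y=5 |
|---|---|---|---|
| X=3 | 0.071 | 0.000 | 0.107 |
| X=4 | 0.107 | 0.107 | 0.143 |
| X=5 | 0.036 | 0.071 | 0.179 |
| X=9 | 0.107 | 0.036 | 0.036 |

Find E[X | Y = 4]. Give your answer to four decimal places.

5.1729

P(Y = 4) = 0.214.
Σ X·P over the event = 4·(0.107) + 5·(0.071) + 9·(0.036) = 1.107.
E[X | Y = 4] = (1.107) / (0.214) = 5.1729.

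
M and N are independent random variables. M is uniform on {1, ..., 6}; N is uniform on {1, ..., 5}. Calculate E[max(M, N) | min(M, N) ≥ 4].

Outcomes with min(M, N) ≥ 4: (4,4), (4,5), (5,4), (5,5), (6,4), (6,5), each with probability 1/30.
E[max(M, N) | min(M, N) ≥ 4] = (4 + 5 + 5 + 5 + 6 + 6) / 6 = 31/6.

31/6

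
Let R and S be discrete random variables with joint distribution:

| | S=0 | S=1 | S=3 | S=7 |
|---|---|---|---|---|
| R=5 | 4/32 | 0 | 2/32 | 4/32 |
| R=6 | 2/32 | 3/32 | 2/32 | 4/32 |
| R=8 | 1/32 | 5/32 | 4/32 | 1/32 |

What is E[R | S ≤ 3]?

P(S ≤ 3) = 23/32.
Σ R·P over the event = 5·(4/32) + 5·(2/32) + 6·(2/32) + 6·(3/32) + 6·(2/32) + 8·(1/32) + 8·(5/32) + 8·(4/32) = 19/4.
E[R | S ≤ 3] = (19/4) / (23/32) = 152/23.

152/23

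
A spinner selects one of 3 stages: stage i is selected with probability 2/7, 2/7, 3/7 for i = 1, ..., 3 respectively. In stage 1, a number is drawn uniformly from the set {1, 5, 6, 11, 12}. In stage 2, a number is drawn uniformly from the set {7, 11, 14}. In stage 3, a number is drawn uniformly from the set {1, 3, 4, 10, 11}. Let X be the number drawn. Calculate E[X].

E[X | stage 1] = (1+5+6+11+12)/5 = 7.
E[X | stage 2] = (7+11+14)/3 = 32/3.
E[X | stage 3] = (1+3+4+10+11)/5 = 29/5.
E[X] = (2/7)·(7) + (2/7)·(32/3) + (3/7)·(29/5) = 113/15.

113/15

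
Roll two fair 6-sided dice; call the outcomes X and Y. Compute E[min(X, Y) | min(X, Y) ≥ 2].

16/5

P(min(X, Y) ≥ 2) = 25/36.
Summing min(X,Y)·P(x,y) over outcomes with min(X, Y) ≥ 2 gives 20/9.
E[min(X, Y) | min(X, Y) ≥ 2] = (20/9) / (25/36) = 16/5.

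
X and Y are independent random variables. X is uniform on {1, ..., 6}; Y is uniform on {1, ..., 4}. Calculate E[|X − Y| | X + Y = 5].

2

Outcomes with X + Y = 5: (1,4), (2,3), (3,2), (4,1), each with probability 1/24.
E[|X − Y| | X + Y = 5] = (3 + 1 + 1 + 3) / 4 = 2.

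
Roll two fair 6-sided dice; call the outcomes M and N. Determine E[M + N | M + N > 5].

106/13

P(M + N > 5) = 13/18.
Summing (M+N)·P(x,y) over outcomes with M + N > 5 gives 53/9.
E[M + N | M + N > 5] = (53/9) / (13/18) = 106/13.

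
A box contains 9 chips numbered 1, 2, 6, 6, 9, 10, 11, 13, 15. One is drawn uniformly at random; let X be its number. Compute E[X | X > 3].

10

P(X > 3) = 7/9.
Σ over the event: 6·2/9 + 9·1/9 + 10·1/9 + 11·1/9 + 13·1/9 + 15·1/9 = 70/9.
E[X | X > 3] = (70/9) / (7/9) = 10.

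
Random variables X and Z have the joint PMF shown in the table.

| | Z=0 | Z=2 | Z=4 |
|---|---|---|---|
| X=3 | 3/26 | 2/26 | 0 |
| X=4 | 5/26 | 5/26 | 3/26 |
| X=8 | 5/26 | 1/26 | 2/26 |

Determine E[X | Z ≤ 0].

P(Z ≤ 0) = 1/2.
Σ X·P over the event = 3·(3/26) + 4·(5/26) + 8·(5/26) = 69/26.
E[X | Z ≤ 0] = (69/26) / (1/2) = 69/13.

69/13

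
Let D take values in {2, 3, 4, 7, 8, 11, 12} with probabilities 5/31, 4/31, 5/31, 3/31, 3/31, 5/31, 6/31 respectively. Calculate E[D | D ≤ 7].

63/17

P(D ≤ 7) = 17/31.
Σ over the event: 2·5/31 + 3·4/31 + 4·5/31 + 7·3/31 = 63/31.
E[D | D ≤ 7] = (63/31) / (17/31) = 63/17.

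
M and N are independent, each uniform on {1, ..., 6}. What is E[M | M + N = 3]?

Outcomes with M + N = 3: (1,2), (2,1), each with probability 1/36.
E[M | M + N = 3] = (1 + 2) / 2 = 3/2.

3/2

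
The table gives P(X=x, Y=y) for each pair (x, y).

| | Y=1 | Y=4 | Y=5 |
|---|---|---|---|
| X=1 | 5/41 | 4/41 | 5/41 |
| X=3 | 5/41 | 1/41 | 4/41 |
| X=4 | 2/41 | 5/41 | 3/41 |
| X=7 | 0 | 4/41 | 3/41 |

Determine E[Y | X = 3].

P(X = 3) = 10/41.
Σ Y·P over the event = 1·(5/41) + 4·(1/41) + 5·(4/41) = 29/41.
E[Y | X = 3] = (29/41) / (10/41) = 29/10.

29/10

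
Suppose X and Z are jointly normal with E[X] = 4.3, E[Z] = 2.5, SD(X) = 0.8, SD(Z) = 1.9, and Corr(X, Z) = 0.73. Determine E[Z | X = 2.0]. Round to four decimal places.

The regression of Z on X has slope ρ·σ_Z/σ_X and passes through (μ_X, μ_Z).
E[Z | X=2.0] = 2.5 + (0.73)·(1.9/0.8)·(2.0 − (4.3)) = 2.5 + (1.73375)·(-2.3) = -1.4876.

-1.4876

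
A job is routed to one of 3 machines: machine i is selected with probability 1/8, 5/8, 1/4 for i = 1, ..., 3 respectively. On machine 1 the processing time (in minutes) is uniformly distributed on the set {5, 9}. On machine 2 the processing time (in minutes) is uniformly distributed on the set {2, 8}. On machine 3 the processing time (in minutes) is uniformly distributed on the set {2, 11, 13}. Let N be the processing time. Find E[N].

E[N | machine 1] = (5+9)/2 = 7.
E[N | machine 2] = (2+8)/2 = 5.
E[N | machine 3] = (2+11+13)/3 = 26/3.
By the law of total expectation,
E[N] = (1/8)·(7) + (5/8)·(5) + (1/4)·(26/3) = 37/6.

37/6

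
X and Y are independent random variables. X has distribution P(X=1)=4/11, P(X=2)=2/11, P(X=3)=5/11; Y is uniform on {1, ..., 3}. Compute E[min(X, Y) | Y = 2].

P(Y = 2) = 1/3.
Summing min(X,Y)·P(x,y) over outcomes with Y = 2 gives 6/11.
E[min(X, Y) | Y = 2] = (6/11) / (1/3) = 18/11.

18/11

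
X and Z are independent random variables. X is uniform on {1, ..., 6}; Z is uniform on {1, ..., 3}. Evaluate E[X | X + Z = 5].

3

Outcomes with X + Z = 5: (2,3), (3,2), (4,1), each with probability 1/18.
E[X | X + Z = 5] = (2 + 3 + 4) / 3 = 3.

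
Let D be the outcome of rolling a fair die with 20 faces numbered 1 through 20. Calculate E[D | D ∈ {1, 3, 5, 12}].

P(D ∈ {1, 3, 5, 12}) = 1/5.
Σ over the event: 1·1/20 + 3·1/20 + 5·1/20 + 12·1/20 = 21/20.
E[D | D ∈ {1, 3, 5, 12}] = (21/20) / (1/5) = 21/4.

21/4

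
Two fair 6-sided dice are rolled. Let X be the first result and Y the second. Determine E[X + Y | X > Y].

7

P(X > Y) = 5/12.
Summing (X+Y)·P(x,y) over outcomes with X > Y gives 35/12.
E[X + Y | X > Y] = (35/12) / (5/12) = 7.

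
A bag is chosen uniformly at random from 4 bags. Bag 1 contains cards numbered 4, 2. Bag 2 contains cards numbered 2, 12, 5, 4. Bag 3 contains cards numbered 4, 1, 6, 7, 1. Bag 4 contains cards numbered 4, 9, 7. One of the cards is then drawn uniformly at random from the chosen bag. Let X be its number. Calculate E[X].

E[X | bag 1] = (4+2)/2 = 3.
E[X | bag 2] = (2+12+5+4)/4 = 23/4.
E[X | bag 3] = (4+1+6+7+1)/5 = 19/5.
E[X | bag 4] = (4+9+7)/3 = 20/3.
E[X] = (1/4)·(3) + (1/4)·(23/4) + (1/4)·(19/5) + (1/4)·(20/3) = 1153/240.

1153/240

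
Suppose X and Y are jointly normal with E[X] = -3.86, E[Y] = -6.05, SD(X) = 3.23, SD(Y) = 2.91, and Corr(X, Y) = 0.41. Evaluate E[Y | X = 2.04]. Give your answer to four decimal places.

E[Y | X=x] = μ_Y + ρ(σ_Y/σ_X)(x − μ_X) for jointly normal variables.
E[Y | X=2.04] = -6.05 + (0.41)·(2.91/3.23)·(2.04 − (-3.86)) = -6.05 + (0.36938)·(5.9) = -3.8707.

-3.8707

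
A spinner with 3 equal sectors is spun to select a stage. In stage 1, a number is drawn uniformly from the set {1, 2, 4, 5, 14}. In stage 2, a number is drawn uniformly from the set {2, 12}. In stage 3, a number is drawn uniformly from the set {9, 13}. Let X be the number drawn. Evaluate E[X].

116/15

E[X | stage 1] = (1+2+4+5+14)/5 = 26/5.
E[X | stage 2] = (2+12)/2 = 7.
E[X | stage 3] = (9+13)/2 = 11.
E[X] = (1/3)·(26/5) + (1/3)·(7) + (1/3)·(11) = 116/15.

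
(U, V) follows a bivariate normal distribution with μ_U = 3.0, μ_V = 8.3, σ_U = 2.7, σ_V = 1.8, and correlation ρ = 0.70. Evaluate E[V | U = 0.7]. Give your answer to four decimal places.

The regression of V on U has slope ρ·σ_V/σ_U and passes through (μ_U, μ_V).
E[V | U=0.7] = 8.3 + (0.70)·(1.8/2.7)·(0.7 − (3.0)) = 8.3 + (0.46667)·(-2.3) = 7.2267.

7.2267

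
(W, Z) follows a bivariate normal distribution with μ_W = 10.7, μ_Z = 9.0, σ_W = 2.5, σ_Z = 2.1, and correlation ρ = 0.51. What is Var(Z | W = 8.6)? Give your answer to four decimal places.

For a bivariate normal, Var(Z | W=x) = σ_Z²(1 − ρ²).
Var(Z | W=8.6) = (2.1)²·(1 − (0.51)²) = 4.41·0.7399 = 3.2630.

3.2630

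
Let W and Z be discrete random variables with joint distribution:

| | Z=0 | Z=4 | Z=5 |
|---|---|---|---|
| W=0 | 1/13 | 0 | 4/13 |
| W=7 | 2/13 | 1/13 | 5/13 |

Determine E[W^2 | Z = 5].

P(Z = 5) = 9/13.
Σ W^2·P over the event = 0·(4/13) + 49·(5/13) = 245/13.
E[W^2 | Z = 5] = (245/13) / (9/13) = 245/9.

245/9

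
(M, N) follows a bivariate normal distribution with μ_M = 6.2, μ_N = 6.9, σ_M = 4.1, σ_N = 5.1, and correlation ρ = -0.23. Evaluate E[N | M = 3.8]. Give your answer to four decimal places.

7.5866

The regression of N on M has slope ρ·σ_N/σ_M and passes through (μ_M, μ_N).
E[N | M=3.8] = 6.9 + (-0.23)·(5.1/4.1)·(3.8 − (6.2)) = 6.9 + (-0.2861)·(-2.4) = 7.5866.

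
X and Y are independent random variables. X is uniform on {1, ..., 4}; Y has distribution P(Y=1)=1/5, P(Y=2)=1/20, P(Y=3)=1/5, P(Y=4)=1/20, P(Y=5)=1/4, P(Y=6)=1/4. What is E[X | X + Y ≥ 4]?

P(X + Y ≥ 4) = 71/80.
Summing X·P(x,y) over outcomes with X + Y ≥ 4 gives 187/80.
E[X | X + Y ≥ 4] = (187/80) / (71/80) = 187/71.

187/71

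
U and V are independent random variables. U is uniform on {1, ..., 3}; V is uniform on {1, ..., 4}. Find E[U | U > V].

Outcomes with U > V: (2,1), (3,1), (3,2), each with probability 1/12.
E[U | U > V] = (2 + 3 + 3) / 3 = 8/3.

8/3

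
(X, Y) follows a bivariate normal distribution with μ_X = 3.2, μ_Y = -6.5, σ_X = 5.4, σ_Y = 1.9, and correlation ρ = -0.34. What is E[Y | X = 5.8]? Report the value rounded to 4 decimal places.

-6.8110

E[Y | X=x] = μ_Y + ρ(σ_Y/σ_X)(x − μ_X) for jointly normal variables.
E[Y | X=5.8] = -6.5 + (-0.34)·(1.9/5.4)·(5.8 − (3.2)) = -6.5 + (-0.11963)·(2.6) = -6.8110.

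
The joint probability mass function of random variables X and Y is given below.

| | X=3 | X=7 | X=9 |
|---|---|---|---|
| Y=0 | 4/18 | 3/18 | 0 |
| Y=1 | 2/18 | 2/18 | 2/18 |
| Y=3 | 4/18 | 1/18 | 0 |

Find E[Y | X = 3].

P(X = 3) = 5/9.
Σ Y·P over the event = 0·(4/18) + 1·(2/18) + 3·(4/18) = 7/9.
E[Y | X = 3] = (7/9) / (5/9) = 7/5.

7/5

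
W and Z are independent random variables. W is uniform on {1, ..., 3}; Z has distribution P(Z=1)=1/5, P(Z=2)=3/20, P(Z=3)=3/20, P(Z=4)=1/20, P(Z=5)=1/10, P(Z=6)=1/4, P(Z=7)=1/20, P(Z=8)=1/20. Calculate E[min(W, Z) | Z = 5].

2

P(Z = 5) = 1/10.
Summing min(W,Z)·P(x,y) over outcomes with Z = 5 gives 1/5.
E[min(W, Z) | Z = 5] = (1/5) / (1/10) = 2.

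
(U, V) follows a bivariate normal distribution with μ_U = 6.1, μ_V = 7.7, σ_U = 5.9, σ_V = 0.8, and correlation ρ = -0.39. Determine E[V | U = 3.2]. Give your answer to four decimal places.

E[V | U=x] = μ_V + ρ(σ_V/σ_U)(x − μ_U) for jointly normal variables.
E[V | U=3.2] = 7.7 + (-0.39)·(0.8/5.9)·(3.2 − (6.1)) = 7.7 + (-0.052881)·(-2.9) = 7.8534.

7.8534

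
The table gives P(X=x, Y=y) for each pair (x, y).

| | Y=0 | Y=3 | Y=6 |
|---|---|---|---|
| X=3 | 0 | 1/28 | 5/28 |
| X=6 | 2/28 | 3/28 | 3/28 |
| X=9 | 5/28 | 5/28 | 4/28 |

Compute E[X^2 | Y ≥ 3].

333/7

P(Y ≥ 3) = 3/4.
Σ X^2·P over the event = 9·(1/28) + 9·(5/28) + 36·(3/28) + 36·(3/28) + 81·(5/28) + 81·(4/28) = 999/28.
E[X^2 | Y ≥ 3] = (999/28) / (3/4) = 333/7.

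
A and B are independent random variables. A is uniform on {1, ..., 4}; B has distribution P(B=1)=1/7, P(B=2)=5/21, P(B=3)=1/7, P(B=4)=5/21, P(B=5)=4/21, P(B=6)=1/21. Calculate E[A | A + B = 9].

19/5

P(A + B = 9) = 5/84.
Summing A·P(x,y) over outcomes with A + B = 9 gives 19/84.
E[A | A + B = 9] = (19/84) / (5/84) = 19/5.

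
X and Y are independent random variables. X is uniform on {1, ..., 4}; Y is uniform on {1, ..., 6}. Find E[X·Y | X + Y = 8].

Outcomes with X + Y = 8: (2,6), (3,5), (4,4), each with probability 1/24.
E[X·Y | X + Y = 8] = (12 + 15 + 16) / 3 = 43/3.

43/3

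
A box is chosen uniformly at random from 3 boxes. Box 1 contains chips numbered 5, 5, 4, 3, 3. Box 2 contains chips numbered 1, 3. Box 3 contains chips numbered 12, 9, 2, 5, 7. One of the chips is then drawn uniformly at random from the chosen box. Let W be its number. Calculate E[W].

E[W | box 1] = (5+5+4+3+3)/5 = 4.
E[W | box 2] = (1+3)/2 = 2.
E[W | box 3] = (12+9+2+5+7)/5 = 7.
By the law of total expectation,
E[W] = (1/3)·(4) + (1/3)·(2) + (1/3)·(7) = 13/3.

13/3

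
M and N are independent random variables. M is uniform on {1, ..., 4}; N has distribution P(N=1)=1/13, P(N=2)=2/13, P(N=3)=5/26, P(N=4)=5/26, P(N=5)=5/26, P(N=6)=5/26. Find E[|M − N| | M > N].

29/19

P(M > N) = 19/104.
Summing |M−N|·P(x,y) over outcomes with M > N gives 29/104.
E[|M − N| | M > N] = (29/104) / (19/104) = 29/19.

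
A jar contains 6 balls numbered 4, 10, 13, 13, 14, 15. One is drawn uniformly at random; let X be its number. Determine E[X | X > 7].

13

P(X > 7) = 5/6.
Σ over the event: 10·1/6 + 13·1/3 + 14·1/6 + 15·1/6 = 65/6.
E[X | X > 7] = (65/6) / (5/6) = 13.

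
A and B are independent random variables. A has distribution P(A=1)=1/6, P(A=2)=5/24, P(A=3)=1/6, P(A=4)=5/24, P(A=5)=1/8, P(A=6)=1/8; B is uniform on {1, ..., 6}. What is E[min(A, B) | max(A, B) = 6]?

P(max(A, B) = 6) = 13/48.
Summing min(A,B)·P(x,y) over outcomes with max(A, B) = 6 gives 31/36.
E[min(A, B) | max(A, B) = 6] = (31/36) / (13/48) = 124/39.

124/39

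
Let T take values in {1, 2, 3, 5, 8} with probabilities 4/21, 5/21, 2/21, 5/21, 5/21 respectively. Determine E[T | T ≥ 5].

P(T ≥ 5) = 10/21.
Σ over the event: 5·5/21 + 8·5/21 = 65/21.
E[T | T ≥ 5] = (65/21) / (10/21) = 13/2.

13/2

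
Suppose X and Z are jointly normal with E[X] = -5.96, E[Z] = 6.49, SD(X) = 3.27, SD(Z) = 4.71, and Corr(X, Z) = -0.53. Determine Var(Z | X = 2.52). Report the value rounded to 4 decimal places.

Var(Z | X=x) = (1 − ρ²)·σ_Z².
Var(Z | X=2.52) = (4.71)²·(1 − (-0.53)²) = 22.1841·0.7191 = 15.9526.

15.9526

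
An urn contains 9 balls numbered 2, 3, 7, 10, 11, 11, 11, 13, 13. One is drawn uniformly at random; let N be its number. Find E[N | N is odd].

P(N is odd) = 7/9.
Σ over the event: 3·1/9 + 7·1/9 + 11·1/3 + 13·2/9 = 23/3.
E[N | N is odd] = (23/3) / (7/9) = 69/7.

69/7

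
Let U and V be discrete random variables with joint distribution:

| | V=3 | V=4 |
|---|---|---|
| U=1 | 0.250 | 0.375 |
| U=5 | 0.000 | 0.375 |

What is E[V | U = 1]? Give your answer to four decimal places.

P(U = 1) = 0.625.
Σ V·P over the event = 3·(0.250) + 4·(0.375) = 2.250.
E[V | U = 1] = (2.250) / (0.625) = 3.6000.

3.6000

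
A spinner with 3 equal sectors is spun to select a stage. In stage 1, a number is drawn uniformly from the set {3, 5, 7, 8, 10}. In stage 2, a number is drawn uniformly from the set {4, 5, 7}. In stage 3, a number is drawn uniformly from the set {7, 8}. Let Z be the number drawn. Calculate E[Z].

583/90

E[Z | stage 1] = (3+5+7+8+10)/5 = 33/5.
E[Z | stage 2] = (4+5+7)/3 = 16/3.
E[Z | stage 3] = (7+8)/2 = 15/2.
By the law of total expectation,
E[Z] = (1/3)·(33/5) + (1/3)·(16/3) + (1/3)·(15/2) = 583/90.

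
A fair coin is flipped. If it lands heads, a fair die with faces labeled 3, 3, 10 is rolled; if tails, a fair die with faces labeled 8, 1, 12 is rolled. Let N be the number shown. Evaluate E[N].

E[N | heads] = (3+3+10)/3 = 16/3.
E[N | tails] = (8+1+12)/3 = 7.
By the law of total expectation,
E[N] = (1/2)·(16/3) + (1/2)·(7) = 37/6.

37/6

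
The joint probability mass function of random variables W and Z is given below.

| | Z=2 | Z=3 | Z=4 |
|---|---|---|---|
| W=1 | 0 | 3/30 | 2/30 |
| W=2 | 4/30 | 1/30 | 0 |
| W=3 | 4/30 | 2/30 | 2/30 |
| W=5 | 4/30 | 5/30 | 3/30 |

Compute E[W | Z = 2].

10/3

P(Z = 2) = 2/5.
Σ W·P over the event = 2·(4/30) + 3·(4/30) + 5·(4/30) = 4/3.
E[W | Z = 2] = (4/3) / (2/5) = 10/3.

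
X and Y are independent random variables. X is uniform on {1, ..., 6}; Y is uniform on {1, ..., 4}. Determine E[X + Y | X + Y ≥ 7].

8

P(X + Y ≥ 7) = 5/12.
Summing (X+Y)·P(x,y) over outcomes with X + Y ≥ 7 gives 10/3.
E[X + Y | X + Y ≥ 7] = (10/3) / (5/12) = 8.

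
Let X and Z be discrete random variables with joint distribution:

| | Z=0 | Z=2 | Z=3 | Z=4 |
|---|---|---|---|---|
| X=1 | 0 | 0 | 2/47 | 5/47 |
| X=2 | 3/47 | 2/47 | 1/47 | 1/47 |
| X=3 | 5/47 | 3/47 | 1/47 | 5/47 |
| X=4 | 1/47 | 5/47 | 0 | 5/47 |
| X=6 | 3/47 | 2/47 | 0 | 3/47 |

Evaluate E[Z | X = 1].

P(X = 1) = 7/47.
Σ Z·P over the event = 3·(2/47) + 4·(5/47) = 26/47.
E[Z | X = 1] = (26/47) / (7/47) = 26/7.

26/7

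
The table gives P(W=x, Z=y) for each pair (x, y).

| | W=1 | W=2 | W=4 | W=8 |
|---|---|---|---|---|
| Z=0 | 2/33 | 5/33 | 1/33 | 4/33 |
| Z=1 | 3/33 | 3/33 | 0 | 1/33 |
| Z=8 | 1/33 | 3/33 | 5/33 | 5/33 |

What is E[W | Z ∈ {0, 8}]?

115/26

P(Z ∈ {0, 8}) = 26/33.
Summing W·P(W=x,Z=y) over the conditioning event gives 115/33.
E[W | Z ∈ {0, 8}] = (115/33) / (26/33) = 115/26.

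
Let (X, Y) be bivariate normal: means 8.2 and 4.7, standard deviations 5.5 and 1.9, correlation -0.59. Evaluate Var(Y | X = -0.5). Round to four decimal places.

2.3534

For a bivariate normal, Var(Y | X=x) = σ_Y²(1 − ρ²).
Var(Y | X=-0.5) = (1.9)²·(1 − (-0.59)²) = 3.61·0.6519 = 2.3534.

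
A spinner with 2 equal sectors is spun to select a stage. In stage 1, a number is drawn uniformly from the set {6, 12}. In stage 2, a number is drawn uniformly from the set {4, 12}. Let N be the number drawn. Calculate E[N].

17/2

E[N | stage 1] = (6+12)/2 = 9.
E[N | stage 2] = (4+12)/2 = 8.
By the law of total expectation,
E[N] = (1/2)·(9) + (1/2)·(8) = 17/2.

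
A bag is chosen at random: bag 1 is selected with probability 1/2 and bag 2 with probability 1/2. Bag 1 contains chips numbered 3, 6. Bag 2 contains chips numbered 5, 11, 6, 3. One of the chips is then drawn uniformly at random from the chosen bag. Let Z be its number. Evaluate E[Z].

43/8

E[Z | bag 1] = (3+6)/2 = 9/2.
E[Z | bag 2] = (5+11+6+3)/4 = 25/4.
By the law of total expectation,
E[Z] = (1/2)·(9/2) + (1/2)·(25/4) = 43/8.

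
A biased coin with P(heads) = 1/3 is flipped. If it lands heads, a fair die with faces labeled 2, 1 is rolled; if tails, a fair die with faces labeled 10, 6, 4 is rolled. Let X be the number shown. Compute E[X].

E[X | heads] = (2+1)/2 = 3/2.
E[X | tails] = (10+6+4)/3 = 20/3.
E[X] = (1/3)·(3/2) + (2/3)·(20/3) = 89/18.

89/18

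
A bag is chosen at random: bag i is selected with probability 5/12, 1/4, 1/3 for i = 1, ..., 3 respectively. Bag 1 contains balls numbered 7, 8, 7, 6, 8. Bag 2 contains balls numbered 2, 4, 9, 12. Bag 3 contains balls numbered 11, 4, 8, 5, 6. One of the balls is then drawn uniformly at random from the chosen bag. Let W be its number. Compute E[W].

1669/240

E[W | bag 1] = (7+8+7+6+8)/5 = 36/5.
E[W | bag 2] = (2+4+9+12)/4 = 27/4.
E[W | bag 3] = (11+4+8+5+6)/5 = 34/5.
E[W] = (5/12)·(36/5) + (1/4)·(27/4) + (1/3)·(34/5) = 1669/240.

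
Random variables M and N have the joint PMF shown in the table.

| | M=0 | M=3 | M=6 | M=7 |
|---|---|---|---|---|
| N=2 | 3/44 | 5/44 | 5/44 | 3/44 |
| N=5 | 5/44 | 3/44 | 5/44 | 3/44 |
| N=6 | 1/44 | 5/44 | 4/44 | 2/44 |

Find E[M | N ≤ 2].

33/8

P(N ≤ 2) = 4/11.
Σ M·P over the event = 0·(3/44) + 3·(5/44) + 6·(5/44) + 7·(3/44) = 3/2.
E[M | N ≤ 2] = (3/2) / (4/11) = 33/8.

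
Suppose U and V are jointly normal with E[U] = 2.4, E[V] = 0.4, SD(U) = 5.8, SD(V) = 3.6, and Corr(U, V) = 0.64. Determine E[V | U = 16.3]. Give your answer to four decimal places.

For a bivariate normal, E[V | U=x] = μ_V + ρ·(σ_V/σ_U)·(x − μ_U).
E[V | U=16.3] = 0.4 + (0.64)·(3.6/5.8)·(16.3 − (2.4)) = 0.4 + (0.3972414)·(13.9) = 5.9217.

5.9217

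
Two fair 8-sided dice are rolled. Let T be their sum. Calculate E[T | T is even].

P(T is even) = 1/2.
Σ over the event: 2·1/64 + 4·3/64 + 6·5/64 + 8·7/64 + 10·7/64 + 12·5/64 + 14·3/64 + 16·1/64 = 9/2.
E[T | T is even] = (9/2) / (1/2) = 9.

9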